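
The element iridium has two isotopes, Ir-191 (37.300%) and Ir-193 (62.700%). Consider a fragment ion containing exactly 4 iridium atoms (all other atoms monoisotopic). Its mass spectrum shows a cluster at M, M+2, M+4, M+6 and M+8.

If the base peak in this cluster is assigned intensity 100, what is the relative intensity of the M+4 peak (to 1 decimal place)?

89.2

(0.37300 + 0.62700)^4 gives M 0.0194, M+2 0.1302, M+4 0.3282, M+6 0.3678, M+8 0.1546; the largest is M+6.
P(M+6) = C(4,3) × 0.37300^1 × 0.62700^3 = 4 × 0.3730 × 0.24649188 = 0.367766 (base)
P(M+4) = C(4,2) × 0.37300^2 × 0.62700^2 = 6 × 0.139129 × 0.393129 = 0.328174
Relative intensity = 0.328174 / 0.367766 × 100 = 89.2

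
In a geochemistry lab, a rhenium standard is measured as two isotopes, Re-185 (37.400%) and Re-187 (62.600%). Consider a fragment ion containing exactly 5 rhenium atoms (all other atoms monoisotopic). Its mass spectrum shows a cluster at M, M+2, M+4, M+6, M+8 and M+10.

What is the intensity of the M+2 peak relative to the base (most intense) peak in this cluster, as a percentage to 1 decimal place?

Binomial terms of (0.37400 + 0.62600)^5: M 0.0073, M+2 0.0612, M+4 0.2050, M+6 0.3431, M+8 0.2872, M+10 0.0961 → M+6 is the base peak.
P(M+6) = C(5,3) × 0.37400^2 × 0.62600^3 = 10 × 0.139876 × 0.24531438 = 0.343136 (base)
P(M+2) = C(5,1) × 0.37400^4 × 0.62600^1 = 5 × 0.0195653 × 0.6260 = 0.061239
Relative intensity = 0.061239 / 0.343136 × 100 = 17.8

17.8%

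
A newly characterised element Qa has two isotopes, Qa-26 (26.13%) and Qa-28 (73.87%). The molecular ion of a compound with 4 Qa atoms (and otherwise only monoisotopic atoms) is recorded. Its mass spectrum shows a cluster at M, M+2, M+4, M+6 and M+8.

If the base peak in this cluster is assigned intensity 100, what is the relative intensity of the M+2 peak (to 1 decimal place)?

Term probabilities: M 0.0047, M+2 0.0527, M+4 0.2235, M+6 0.4213, M+8 0.2978. Base peak = M+6.
P(M+6) = C(4,3) × 0.2613^1 × 0.7387^3 = 4 × 0.2613 × 0.40309211 = 0.421312 (base)
P(M+2) = C(4,1) × 0.2613^3 × 0.7387^1 = 4 × 0.01784096 × 0.7387 = 0.052716
Relative intensity = 0.052716 / 0.421312 × 100 = 12.5

12.5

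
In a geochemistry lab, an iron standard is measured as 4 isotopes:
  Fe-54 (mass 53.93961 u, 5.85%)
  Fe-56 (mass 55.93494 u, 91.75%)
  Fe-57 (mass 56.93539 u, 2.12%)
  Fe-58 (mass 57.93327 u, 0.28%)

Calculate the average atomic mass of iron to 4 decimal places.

Average mass = Σ (abundance × isotope mass) = 0.0585 × 53.93961 + 0.9175 × 55.93494 + 0.0212 × 56.93539 + 0.0028 × 57.93327
= 3.155467 + 51.320307 + 1.207030 + 0.162213 = 55.845017 u

55.8450 u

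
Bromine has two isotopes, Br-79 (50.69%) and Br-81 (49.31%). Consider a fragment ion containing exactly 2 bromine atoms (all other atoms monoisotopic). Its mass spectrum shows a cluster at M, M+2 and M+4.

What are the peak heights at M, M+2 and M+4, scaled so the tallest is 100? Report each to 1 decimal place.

51.4 : 100.0 : 48.6

Expanding (0.5069 + 0.4931)^2:
P(M) = 0.5069^2 = 0.256948
P(M+2) = 2 × 0.5069^1 × 0.4931^1 = 0.499905
P(M+4) = 0.4931^2 = 0.243148
The M+2 peak is largest (0.499905); scaling to 100 gives 51.4 : 100.0 : 48.6.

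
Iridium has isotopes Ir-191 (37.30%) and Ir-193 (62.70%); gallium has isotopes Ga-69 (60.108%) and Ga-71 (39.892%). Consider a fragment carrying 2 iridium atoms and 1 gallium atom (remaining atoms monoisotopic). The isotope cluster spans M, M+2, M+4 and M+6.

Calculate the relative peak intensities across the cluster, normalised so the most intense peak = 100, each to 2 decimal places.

Iridium pattern (n=2): 0.139129 : 0.467742 : 0.393129
Gallium pattern (n=1): 0.60108 : 0.39892
Convolve the two distributions (both contribute in 2-u steps):
  M: 0.139129×0.60108 = 0.083628
  M+2: 0.139129×0.39892 + 0.467742×0.60108 = 0.336652
  M+4: 0.467742×0.39892 + 0.393129×0.60108 = 0.422894
  M+6: 0.393129×0.39892 = 0.156827
Scale to base peak (0.422894) = 100: 19.78 : 79.61 : 100.00 : 37.08

19.78 : 79.61 : 100.00 : 37.08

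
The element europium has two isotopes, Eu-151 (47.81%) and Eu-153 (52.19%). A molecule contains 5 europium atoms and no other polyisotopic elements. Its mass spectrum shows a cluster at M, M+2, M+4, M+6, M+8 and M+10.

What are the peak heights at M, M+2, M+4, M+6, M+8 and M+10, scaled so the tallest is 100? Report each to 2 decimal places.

7.69 : 41.96 : 91.61 : 100.00 : 54.58 : 11.92

The 5 Eu atoms are independent, so intensities follow the terms of (0.4781 + 0.5219)^5.
P(M) = 0.4781^5 = 0.024980
P(M+2) = 5 × 0.4781^4 × 0.5219^1 = 0.136343
P(M+4) = 10 × 0.4781^3 × 0.5219^2 = 0.297667
P(M+6) = 10 × 0.4781^2 × 0.5219^3 = 0.324937
P(M+8) = 5 × 0.4781^1 × 0.5219^4 = 0.177353
P(M+10) = 0.5219^5 = 0.038720
The M+6 peak is largest (0.324937); scaling to 100 gives 7.69 : 41.96 : 91.61 : 100.00 : 54.58 : 11.92.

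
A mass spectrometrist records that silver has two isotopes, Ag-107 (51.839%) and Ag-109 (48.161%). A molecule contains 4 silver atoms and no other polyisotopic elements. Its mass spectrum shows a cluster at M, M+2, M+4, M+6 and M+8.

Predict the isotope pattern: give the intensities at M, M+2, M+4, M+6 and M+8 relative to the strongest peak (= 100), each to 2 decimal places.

19.31 : 71.76 : 100.00 : 61.94 : 14.39

Each Ag atom is independently Ag-107 (p = 0.51839) or Ag-109 (q = 0.48161); the cluster is the binomial expansion (p + q)^4.
P(M) = 0.51839^4 = 0.072215
P(M+2) = 4 × 0.51839^3 × 0.48161^1 = 0.268365
P(M+4) = 6 × 0.51839^2 × 0.48161^2 = 0.373986
P(M+6) = 4 × 0.51839^1 × 0.48161^3 = 0.231634
P(M+8) = 0.48161^4 = 0.053800
The M+4 peak is largest (0.373986); scaling to 100 gives 19.31 : 71.76 : 100.00 : 61.94 : 14.39.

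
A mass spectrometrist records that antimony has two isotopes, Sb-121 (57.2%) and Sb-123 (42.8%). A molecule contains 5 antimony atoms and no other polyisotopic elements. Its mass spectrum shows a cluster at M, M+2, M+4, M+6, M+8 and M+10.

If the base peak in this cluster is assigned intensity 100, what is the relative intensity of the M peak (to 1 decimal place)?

(0.572 + 0.428)^5 gives M 0.0612, M+2 0.2291, M+4 0.3428, M+6 0.2565, M+8 0.0960, M+10 0.0144; the largest is M+4.
P(M+4) = C(5,2) × 0.572^3 × 0.428^2 = 10 × 0.18714925 × 0.183184 = 0.342827 (base)
P(M) = C(5,0) × 0.572^5 × 0.428^0 = 1 × 0.06123224 × 1.0000 = 0.061232
Relative intensity = 0.061232 / 0.342827 × 100 = 17.9

17.9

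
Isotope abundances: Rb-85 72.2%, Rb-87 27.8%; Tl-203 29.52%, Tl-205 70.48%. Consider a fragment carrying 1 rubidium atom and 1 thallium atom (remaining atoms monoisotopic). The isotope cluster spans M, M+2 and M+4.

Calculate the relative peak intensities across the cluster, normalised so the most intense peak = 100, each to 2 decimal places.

36.07 : 100.00 : 33.16

Rubidium pattern (n=1): 0.7220 : 0.2780
Thallium pattern (n=1): 0.2952 : 0.7048
Convolve the two distributions (both contribute in 2-u steps):
  M: 0.7220×0.2952 = 0.213134
  M+2: 0.7220×0.7048 + 0.2780×0.2952 = 0.590931
  M+4: 0.2780×0.7048 = 0.195934
Scale to base peak (0.590931) = 100: 36.07 : 100.00 : 33.16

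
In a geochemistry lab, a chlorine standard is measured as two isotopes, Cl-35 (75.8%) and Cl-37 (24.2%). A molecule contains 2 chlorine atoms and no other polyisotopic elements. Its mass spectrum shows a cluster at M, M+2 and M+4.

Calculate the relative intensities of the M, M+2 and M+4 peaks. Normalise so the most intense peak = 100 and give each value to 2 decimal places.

100.00 : 63.85 : 10.19

Each Cl atom is independently Cl-35 (p = 0.758) or Cl-37 (q = 0.242); the cluster is the binomial expansion (p + q)^2.
P(M) = 0.758^2 = 0.574564
P(M+2) = 2 × 0.758^1 × 0.242^1 = 0.366872
P(M+4) = 0.242^2 = 0.058564
The M peak is largest (0.574564); scaling to 100 gives 100.00 : 63.85 : 10.19.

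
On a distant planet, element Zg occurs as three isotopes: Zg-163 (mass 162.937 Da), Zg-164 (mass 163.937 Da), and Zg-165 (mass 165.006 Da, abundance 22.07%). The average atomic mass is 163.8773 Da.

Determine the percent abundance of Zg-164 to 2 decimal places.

Let x and y be the fractions of Zg-163 and Zg-164. Then x + y = 1 − 0.2207 = 0.7793 and 162.937x + 163.937y = 163.8773 − 0.2207×165.006 = 127.4604758.
Substituting: 162.937x + 163.937(0.7793 − x) = 127.4604758
(162.937 − 163.937)x = -0.2956283  ⇒  x = 0.29563, y = 0.48367
Zg-163: 29.56%, Zg-164: 48.37%.

48.37%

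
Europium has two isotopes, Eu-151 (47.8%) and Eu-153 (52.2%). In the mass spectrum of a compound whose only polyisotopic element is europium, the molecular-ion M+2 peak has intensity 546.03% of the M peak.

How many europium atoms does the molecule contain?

With n Eu atoms, P(M+2)/P(M) = C(n,1)·p^(n−1)q / p^n = n·q/p = n · 0.522/0.478.
n = 5.4603 × 0.478/0.522 = 5.00 ≈ 5

5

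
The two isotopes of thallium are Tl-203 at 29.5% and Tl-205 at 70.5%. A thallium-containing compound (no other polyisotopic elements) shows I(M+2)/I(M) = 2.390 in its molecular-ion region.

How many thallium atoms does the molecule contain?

The M+2/M ratio from n Tl atoms is n · q/p = n · 0.705/0.295.
n = 2.390 × 0.295/0.705 = 1.00 ≈ 1

1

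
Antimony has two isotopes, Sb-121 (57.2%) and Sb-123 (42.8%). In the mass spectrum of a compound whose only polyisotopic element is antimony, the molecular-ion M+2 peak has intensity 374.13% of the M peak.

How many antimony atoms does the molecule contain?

For n independent Sb atoms, I(M+2)/I(M) = n · (abundance Sb-123) / (abundance Sb-121) = n · 0.428/0.572.
n = 3.7413 × 0.572/0.428 = 5.00 ≈ 5

5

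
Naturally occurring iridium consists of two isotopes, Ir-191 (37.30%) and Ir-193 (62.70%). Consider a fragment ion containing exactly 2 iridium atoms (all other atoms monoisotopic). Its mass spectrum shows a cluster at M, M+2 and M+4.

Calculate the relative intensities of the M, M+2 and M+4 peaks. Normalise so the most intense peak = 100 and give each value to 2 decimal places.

29.74 : 100.00 : 84.05

The 2 Ir atoms are independent, so intensities follow the terms of (0.3730 + 0.6270)^2.
P(M) = 0.3730^2 = 0.139129
P(M+2) = 2 × 0.3730^1 × 0.6270^1 = 0.467742
P(M+4) = 0.6270^2 = 0.393129
The M+2 peak is largest (0.467742); scaling to 100 gives 29.74 : 100.00 : 84.05.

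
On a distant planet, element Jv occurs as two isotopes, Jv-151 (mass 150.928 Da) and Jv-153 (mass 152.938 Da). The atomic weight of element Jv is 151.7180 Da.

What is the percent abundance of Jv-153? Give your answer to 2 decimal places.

Writing the weighted mean with unknown fraction x of Jv-151:
150.928·x + 152.938·(1 − x) = 151.7180
(150.928 − 152.938)·x = 151.7180 − 152.938
x = -1.2200 / -2.010 = 0.60697 → 60.70% Jv-151, 39.30% Jv-153.

39.30%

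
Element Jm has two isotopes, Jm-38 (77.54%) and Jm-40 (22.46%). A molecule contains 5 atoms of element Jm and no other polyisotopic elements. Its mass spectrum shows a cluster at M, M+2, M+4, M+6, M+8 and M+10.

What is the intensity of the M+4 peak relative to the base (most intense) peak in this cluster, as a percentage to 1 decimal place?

57.9%

(0.7754 + 0.2246)^5 gives M 0.2803, M+2 0.4060, M+4 0.2352, M+6 0.0681, M+8 0.0099, M+10 0.0006; the largest is M+2.
P(M+2) = C(5,1) × 0.7754^4 × 0.2246^1 = 5 × 0.36149574 × 0.2246 = 0.405960 (base)
P(M+4) = C(5,2) × 0.7754^3 × 0.2246^2 = 10 × 0.4662055 × 0.05044516 = 0.235178
Relative intensity = 0.235178 / 0.405960 × 100 = 57.9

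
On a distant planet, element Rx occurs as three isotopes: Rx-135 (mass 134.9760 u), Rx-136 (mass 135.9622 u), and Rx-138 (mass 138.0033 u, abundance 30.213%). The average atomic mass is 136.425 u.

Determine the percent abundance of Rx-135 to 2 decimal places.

Let x and y be the fractions of Rx-135 and Rx-136. Then x + y = 1 − 0.30213 = 0.69787 and 134.9760x + 135.9622y = 136.425 − 0.30213×138.0033 = 94.730062971.
Substituting: 134.9760x + 135.9622(0.69787 − x) = 94.730062971
(134.9760 − 135.9622)x = -0.153877543  ⇒  x = 0.15603, y = 0.54184
Rx-135: 15.60%, Rx-136: 54.18%.

15.60%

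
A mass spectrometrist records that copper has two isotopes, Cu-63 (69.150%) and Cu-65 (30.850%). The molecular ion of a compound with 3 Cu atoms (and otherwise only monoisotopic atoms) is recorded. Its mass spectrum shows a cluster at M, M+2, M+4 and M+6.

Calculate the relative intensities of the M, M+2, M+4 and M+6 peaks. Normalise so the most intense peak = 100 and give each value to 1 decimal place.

The 3 Cu atoms are independent, so intensities follow the terms of (0.69150 + 0.30850)^3.
P(M) = 0.69150^3 = 0.330656
P(M+2) = 3 × 0.69150^2 × 0.30850^1 = 0.442548
P(M+4) = 3 × 0.69150^1 × 0.30850^2 = 0.197435
P(M+6) = 0.30850^3 = 0.029361
The M+2 peak is largest (0.442548); scaling to 100 gives 74.7 : 100.0 : 44.6 : 6.6.

74.7 : 100.0 : 44.6 : 6.6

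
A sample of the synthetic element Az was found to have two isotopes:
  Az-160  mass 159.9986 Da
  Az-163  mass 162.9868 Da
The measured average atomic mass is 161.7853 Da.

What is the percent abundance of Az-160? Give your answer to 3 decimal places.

40.208%

With x = fraction of Az-160 (so Az-163 is 1 − x):
159.9986·x + 162.9868·(1 − x) = 161.7853
(159.9986 − 162.9868)·x = 161.7853 − 162.9868
x = -1.2015 / -2.9882 = 0.40208 → 40.208% Az-160, 59.792% Az-163.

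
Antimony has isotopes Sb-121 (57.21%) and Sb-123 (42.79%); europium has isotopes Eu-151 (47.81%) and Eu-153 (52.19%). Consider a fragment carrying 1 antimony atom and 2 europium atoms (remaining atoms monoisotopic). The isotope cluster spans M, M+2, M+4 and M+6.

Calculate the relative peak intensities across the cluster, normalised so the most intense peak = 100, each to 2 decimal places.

34.12 : 100.00 : 96.36 : 30.41

Antimony pattern (n=1): 0.5721 : 0.4279
Europium pattern (n=2): 0.22857961 : 0.49904078 : 0.27237961
Convolve the two distributions (both contribute in 2-u steps):
  M: 0.5721×0.22857961 = 0.130770
  M+2: 0.5721×0.49904078 + 0.4279×0.22857961 = 0.383310
  M+4: 0.5721×0.27237961 + 0.4279×0.49904078 = 0.369368
  M+6: 0.4279×0.27237961 = 0.116551
Scale to base peak (0.383310) = 100: 34.12 : 100.00 : 96.36 : 30.41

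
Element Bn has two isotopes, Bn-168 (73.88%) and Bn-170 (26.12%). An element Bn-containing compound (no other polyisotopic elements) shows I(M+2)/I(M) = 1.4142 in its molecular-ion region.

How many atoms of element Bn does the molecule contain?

The M+2/M ratio from n Bn atoms is n · q/p = n · 0.2612/0.7388.
n = 1.4142 × 0.7388/0.2612 = 4.00 ≈ 4

4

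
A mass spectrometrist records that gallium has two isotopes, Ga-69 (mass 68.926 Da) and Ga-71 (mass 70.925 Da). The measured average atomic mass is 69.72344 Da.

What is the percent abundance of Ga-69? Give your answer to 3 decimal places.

60.108%

Let x be the fractional abundance of Ga-69; then Ga-71 has abundance 1 − x.
68.926·x + 70.925·(1 − x) = 69.72344
(68.926 − 70.925)·x = 69.72344 − 70.925
x = -1.20156 / -1.999 = 0.60108 → 60.108% Ga-69, 39.892% Ga-71.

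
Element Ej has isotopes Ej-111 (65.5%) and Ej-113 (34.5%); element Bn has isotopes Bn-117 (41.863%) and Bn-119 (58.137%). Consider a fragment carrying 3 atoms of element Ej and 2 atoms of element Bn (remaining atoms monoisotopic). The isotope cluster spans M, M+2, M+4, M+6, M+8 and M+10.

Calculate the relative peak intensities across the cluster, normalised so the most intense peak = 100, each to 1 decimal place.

14.0 : 60.9 : 100.0 : 77.0 : 28.1 : 3.9

Element Ej pattern (n=3): 0.28101138 : 0.44404088 : 0.23388412 : 0.04106362
Element Bn pattern (n=2): 0.17525108 : 0.48675785 : 0.33799108
Convolve the two distributions (both contribute in 2-u steps):
  M: 0.28101138×0.17525108 = 0.049248
  M+2: 0.28101138×0.48675785 + 0.44404088×0.17525108 = 0.214603
  M+4: 0.28101138×0.33799108 + 0.44404088×0.48675785 + 0.23388412×0.17525108 = 0.352108
  M+6: 0.44404088×0.33799108 + 0.23388412×0.48675785 + 0.04106362×0.17525108 = 0.271123
  M+8: 0.23388412×0.33799108 + 0.04106362×0.48675785 = 0.099039
  M+10: 0.04106362×0.33799108 = 0.013879
Scale to base peak (0.352108) = 100: 14.0 : 60.9 : 100.0 : 77.0 : 28.1 : 3.9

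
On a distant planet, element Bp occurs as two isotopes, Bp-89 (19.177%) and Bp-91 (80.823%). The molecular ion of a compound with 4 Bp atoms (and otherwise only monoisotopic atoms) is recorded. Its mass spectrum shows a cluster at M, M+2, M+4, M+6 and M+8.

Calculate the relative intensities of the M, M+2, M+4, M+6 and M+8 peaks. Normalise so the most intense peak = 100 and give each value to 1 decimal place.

The 4 Bp atoms are independent, so intensities follow the terms of (0.19177 + 0.80823)^4.
P(M) = 0.19177^4 = 0.001352
P(M+2) = 4 × 0.19177^3 × 0.80823^1 = 0.022800
P(M+4) = 6 × 0.19177^2 × 0.80823^2 = 0.144139
P(M+6) = 4 × 0.19177^1 × 0.80823^3 = 0.404991
P(M+8) = 0.80823^4 = 0.426717
The M+8 peak is largest (0.426717); scaling to 100 gives 0.3 : 5.3 : 33.8 : 94.9 : 100.0.

0.3 : 5.3 : 33.8 : 94.9 : 100.0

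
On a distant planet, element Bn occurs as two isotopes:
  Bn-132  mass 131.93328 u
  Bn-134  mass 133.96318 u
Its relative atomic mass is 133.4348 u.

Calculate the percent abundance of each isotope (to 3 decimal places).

Let x be the fractional abundance of Bn-132; then Bn-134 has abundance 1 − x.
131.93328·x + 133.96318·(1 − x) = 133.4348
(131.93328 − 133.96318)·x = 133.4348 − 133.96318
x = -0.52838 / -2.02990 = 0.26030 → 26.030% Bn-132, 73.970% Bn-134.

Bn-132: 26.030%, Bn-134: 73.970%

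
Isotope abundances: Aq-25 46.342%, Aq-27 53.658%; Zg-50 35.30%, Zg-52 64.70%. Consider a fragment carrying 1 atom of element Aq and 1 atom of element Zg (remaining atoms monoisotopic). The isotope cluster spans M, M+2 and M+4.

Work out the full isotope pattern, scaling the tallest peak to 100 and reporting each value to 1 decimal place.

Element Aq pattern (n=1): 0.46342 : 0.53658
Element Zg pattern (n=1): 0.3530 : 0.6470
Convolve the two distributions (both contribute in 2-u steps):
  M: 0.46342×0.3530 = 0.163587
  M+2: 0.46342×0.6470 + 0.53658×0.3530 = 0.489245
  M+4: 0.53658×0.6470 = 0.347167
Scale to base peak (0.489245) = 100: 33.4 : 100.0 : 71.0

33.4 : 100.0 : 71.0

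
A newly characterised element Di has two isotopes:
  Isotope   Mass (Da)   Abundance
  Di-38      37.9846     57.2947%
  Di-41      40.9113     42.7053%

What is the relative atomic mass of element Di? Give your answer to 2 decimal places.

Weight each isotope mass by its fractional abundance: 0.572947 × 37.9846 + 0.427053 × 40.9113
= 21.76316 + 17.47129 = 39.23445 Da

39.23 Da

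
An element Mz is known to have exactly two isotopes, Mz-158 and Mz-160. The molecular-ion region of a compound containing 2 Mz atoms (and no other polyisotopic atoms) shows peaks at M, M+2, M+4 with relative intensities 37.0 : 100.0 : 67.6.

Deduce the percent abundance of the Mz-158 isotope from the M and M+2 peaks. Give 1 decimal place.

42.5%

Write p for the Mz-158 fraction. I(M+2)/I(M) = [C(2,1)·p^1·(1−p)] / p^2 = 2·(1−p)/p = 100.0/37.0 = 2.7027
(1−p)/p = 2.7027/2 = 1.3514  ⇒  p = 1/(1 + 1.3514) = 0.4253
Mz-158: 42.5%, Mz-160: 57.5%.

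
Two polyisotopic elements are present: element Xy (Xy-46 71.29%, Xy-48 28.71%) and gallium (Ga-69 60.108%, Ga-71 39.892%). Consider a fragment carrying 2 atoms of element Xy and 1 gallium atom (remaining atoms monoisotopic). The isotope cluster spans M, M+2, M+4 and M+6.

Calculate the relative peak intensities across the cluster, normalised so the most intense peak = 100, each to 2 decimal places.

Element Xy pattern (n=2): 0.50822641 : 0.40934718 : 0.08242641
Gallium pattern (n=1): 0.60108 : 0.39892
Convolve the two distributions (both contribute in 2-u steps):
  M: 0.50822641×0.60108 = 0.305485
  M+2: 0.50822641×0.39892 + 0.40934718×0.60108 = 0.448792
  M+4: 0.40934718×0.39892 + 0.08242641×0.60108 = 0.212842
  M+6: 0.08242641×0.39892 = 0.032882
Scale to base peak (0.448792) = 100: 68.07 : 100.00 : 47.43 : 7.33

68.07 : 100.00 : 47.43 : 7.33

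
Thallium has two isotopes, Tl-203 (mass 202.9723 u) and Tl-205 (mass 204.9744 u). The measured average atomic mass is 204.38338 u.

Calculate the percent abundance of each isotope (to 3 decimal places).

Tl-203: 29.520%, Tl-205: 70.480%

Let x be the fractional abundance of Tl-203; then Tl-205 has abundance 1 − x.
202.9723·x + 204.9744·(1 − x) = 204.38338
(202.9723 − 204.9744)·x = 204.38338 − 204.9744
x = -0.59102 / -2.0021 = 0.29520 → 29.520% Tl-203, 70.480% Tl-205.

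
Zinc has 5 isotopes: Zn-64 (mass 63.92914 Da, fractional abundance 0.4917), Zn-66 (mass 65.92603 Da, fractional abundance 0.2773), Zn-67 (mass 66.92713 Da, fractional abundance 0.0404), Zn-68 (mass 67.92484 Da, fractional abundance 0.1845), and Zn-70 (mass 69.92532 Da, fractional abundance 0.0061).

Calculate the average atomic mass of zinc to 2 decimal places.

Average mass = Σ (abundance × isotope mass) = 0.4917 × 63.92914 + 0.2773 × 65.92603 + 0.0404 × 66.92713 + 0.1845 × 67.92484 + 0.0061 × 69.92532
= 31.433958 + 18.281288 + 2.703856 + 12.532133 + 0.426544 = 65.377779 Da

65.38 Da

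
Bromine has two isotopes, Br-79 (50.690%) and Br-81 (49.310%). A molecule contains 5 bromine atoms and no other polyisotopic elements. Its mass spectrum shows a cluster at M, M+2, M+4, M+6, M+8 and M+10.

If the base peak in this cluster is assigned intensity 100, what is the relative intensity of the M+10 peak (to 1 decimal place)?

9.2

Binomial terms of (0.50690 + 0.49310)^5: M 0.0335, M+2 0.1628, M+4 0.3167, M+6 0.3081, M+8 0.1498, M+10 0.0292 → M+4 is the base peak.
P(M+4) = C(5,2) × 0.50690^3 × 0.49310^2 = 10 × 0.13024674 × 0.24314761 = 0.316692 (base)
P(M+10) = C(5,5) × 0.50690^0 × 0.49310^5 = 1 × 1.0000 × 0.02915245 = 0.029152
Relative intensity = 0.029152 / 0.316692 × 100 = 9.2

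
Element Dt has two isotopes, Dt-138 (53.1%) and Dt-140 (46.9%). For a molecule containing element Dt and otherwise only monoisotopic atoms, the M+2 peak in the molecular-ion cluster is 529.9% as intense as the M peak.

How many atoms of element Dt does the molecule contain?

6

For n independent Dt atoms, I(M+2)/I(M) = n · (abundance Dt-140) / (abundance Dt-138) = n · 0.469/0.531.
n = 5.299 × 0.531/0.469 = 6.00 ≈ 6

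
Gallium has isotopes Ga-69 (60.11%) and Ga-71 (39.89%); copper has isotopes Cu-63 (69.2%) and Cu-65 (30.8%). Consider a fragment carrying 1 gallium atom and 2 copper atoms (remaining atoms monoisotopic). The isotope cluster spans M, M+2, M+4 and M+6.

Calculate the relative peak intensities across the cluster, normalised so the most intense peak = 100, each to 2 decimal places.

Gallium pattern (n=1): 0.6011 : 0.3989
Copper pattern (n=2): 0.478864 : 0.426272 : 0.094864
Convolve the two distributions (both contribute in 2-u steps):
  M: 0.6011×0.478864 = 0.287845
  M+2: 0.6011×0.426272 + 0.3989×0.478864 = 0.447251
  M+4: 0.6011×0.094864 + 0.3989×0.426272 = 0.227063
  M+6: 0.3989×0.094864 = 0.037841
Scale to base peak (0.447251) = 100: 64.36 : 100.00 : 50.77 : 8.46

64.36 : 100.00 : 50.77 : 8.46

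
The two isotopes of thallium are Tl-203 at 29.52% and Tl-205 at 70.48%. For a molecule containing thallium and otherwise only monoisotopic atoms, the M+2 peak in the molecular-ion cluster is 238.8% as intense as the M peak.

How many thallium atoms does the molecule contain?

1

For n independent Tl atoms, I(M+2)/I(M) = n · (abundance Tl-205) / (abundance Tl-203) = n · 0.7048/0.2952.
n = 2.388 × 0.2952/0.7048 = 1.00 ≈ 1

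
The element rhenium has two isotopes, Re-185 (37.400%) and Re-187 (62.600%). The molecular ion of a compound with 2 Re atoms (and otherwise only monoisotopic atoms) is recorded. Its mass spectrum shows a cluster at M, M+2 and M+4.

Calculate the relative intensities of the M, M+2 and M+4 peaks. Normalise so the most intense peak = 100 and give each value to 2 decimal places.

29.87 : 100.00 : 83.69

The 2 Re atoms are independent, so intensities follow the terms of (0.37400 + 0.62600)^2.
P(M) = 0.37400^2 = 0.139876
P(M+2) = 2 × 0.37400^1 × 0.62600^1 = 0.468248
P(M+4) = 0.62600^2 = 0.391876
The M+2 peak is largest (0.468248); scaling to 100 gives 29.87 : 100.00 : 83.69.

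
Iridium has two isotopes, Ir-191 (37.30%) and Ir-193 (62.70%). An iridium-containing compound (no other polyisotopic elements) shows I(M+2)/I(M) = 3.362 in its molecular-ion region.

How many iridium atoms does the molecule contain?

With n Ir atoms, P(M+2)/P(M) = C(n,1)·p^(n−1)q / p^n = n·q/p = n · 0.6270/0.3730.
n = 3.362 × 0.3730/0.6270 = 2.00 ≈ 2

2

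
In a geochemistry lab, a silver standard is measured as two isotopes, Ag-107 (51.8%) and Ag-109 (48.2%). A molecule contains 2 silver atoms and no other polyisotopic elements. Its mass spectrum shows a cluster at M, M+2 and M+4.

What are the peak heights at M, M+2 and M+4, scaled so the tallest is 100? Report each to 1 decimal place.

53.7 : 100.0 : 46.5

Expanding (0.518 + 0.482)^2:
P(M) = 0.518^2 = 0.268324
P(M+2) = 2 × 0.518^1 × 0.482^1 = 0.499352
P(M+4) = 0.482^2 = 0.232324
The M+2 peak is largest (0.499352); scaling to 100 gives 53.7 : 100.0 : 46.5.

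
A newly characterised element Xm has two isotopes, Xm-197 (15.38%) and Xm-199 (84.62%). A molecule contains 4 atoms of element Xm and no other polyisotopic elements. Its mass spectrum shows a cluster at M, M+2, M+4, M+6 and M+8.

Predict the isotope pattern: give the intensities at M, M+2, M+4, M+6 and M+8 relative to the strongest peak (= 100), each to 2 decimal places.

0.11 : 2.40 : 19.82 : 72.70 : 100.00

Each Xm atom is independently Xm-197 (p = 0.1538) or Xm-199 (q = 0.8462); the cluster is the binomial expansion (p + q)^4.
P(M) = 0.1538^4 = 0.000560
P(M+2) = 4 × 0.1538^3 × 0.8462^1 = 0.012314
P(M+4) = 6 × 0.1538^2 × 0.8462^2 = 0.101627
P(M+6) = 4 × 0.1538^1 × 0.8462^3 = 0.372765
P(M+8) = 0.8462^4 = 0.512734
The M+8 peak is largest (0.512734); scaling to 100 gives 0.11 : 2.40 : 19.82 : 72.70 : 100.00.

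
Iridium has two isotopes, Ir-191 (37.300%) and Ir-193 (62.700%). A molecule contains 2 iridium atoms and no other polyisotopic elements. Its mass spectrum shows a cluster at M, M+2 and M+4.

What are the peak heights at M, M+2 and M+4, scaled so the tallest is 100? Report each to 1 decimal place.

29.7 : 100.0 : 84.0

Each Ir atom is independently Ir-191 (p = 0.37300) or Ir-193 (q = 0.62700); the cluster is the binomial expansion (p + q)^2.
P(M) = 0.37300^2 = 0.139129
P(M+2) = 2 × 0.37300^1 × 0.62700^1 = 0.467742
P(M+4) = 0.62700^2 = 0.393129
The M+2 peak is largest (0.467742); scaling to 100 gives 29.7 : 100.0 : 84.0.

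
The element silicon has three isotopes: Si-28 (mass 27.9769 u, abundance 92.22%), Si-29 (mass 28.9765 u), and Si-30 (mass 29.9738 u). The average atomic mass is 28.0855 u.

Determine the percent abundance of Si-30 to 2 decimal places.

The remaining 7.78% is split between Si-29 (fraction x) and Si-30 (fraction 0.0778 − x).
Substituting: 28.9765x + 29.9738(0.0778 − x) = 2.28520282
(28.9765 − 29.9738)x = -0.04675882  ⇒  x = 0.04689, y = 0.03091
Si-29: 4.69%, Si-30: 3.09%.

3.09%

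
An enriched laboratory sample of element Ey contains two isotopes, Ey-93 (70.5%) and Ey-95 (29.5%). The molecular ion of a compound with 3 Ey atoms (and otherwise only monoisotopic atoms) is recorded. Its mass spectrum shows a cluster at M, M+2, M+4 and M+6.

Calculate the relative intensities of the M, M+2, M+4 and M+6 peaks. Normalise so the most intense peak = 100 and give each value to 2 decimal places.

79.66 : 100.00 : 41.84 : 5.84

Each Ey atom is independently Ey-93 (p = 0.705) or Ey-95 (q = 0.295); the cluster is the binomial expansion (p + q)^3.
P(M) = 0.705^3 = 0.350403
P(M+2) = 3 × 0.705^2 × 0.295^1 = 0.439867
P(M+4) = 3 × 0.705^1 × 0.295^2 = 0.184058
P(M+6) = 0.295^3 = 0.025672
The M+2 peak is largest (0.439867); scaling to 100 gives 79.66 : 100.00 : 41.84 : 5.84.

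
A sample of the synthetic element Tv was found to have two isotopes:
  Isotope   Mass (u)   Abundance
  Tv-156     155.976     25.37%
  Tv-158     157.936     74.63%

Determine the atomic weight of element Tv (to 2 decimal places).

157.44 u

The abundance-weighted mean is 0.2537 × 155.976 + 0.7463 × 157.936
= 39.5711 + 117.8676 = 157.4387 u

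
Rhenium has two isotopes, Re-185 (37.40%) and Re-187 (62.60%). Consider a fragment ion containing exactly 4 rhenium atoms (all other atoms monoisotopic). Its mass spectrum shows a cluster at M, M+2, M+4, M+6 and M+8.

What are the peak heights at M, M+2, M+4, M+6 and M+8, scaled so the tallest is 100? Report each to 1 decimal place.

5.3 : 35.7 : 89.6 : 100.0 : 41.8

Expanding (0.3740 + 0.6260)^4:
P(M) = 0.3740^4 = 0.019565
P(M+2) = 4 × 0.3740^3 × 0.6260^1 = 0.130993
P(M+4) = 6 × 0.3740^2 × 0.6260^2 = 0.328884
P(M+6) = 4 × 0.3740^1 × 0.6260^3 = 0.366990
P(M+8) = 0.6260^4 = 0.153567
The M+6 peak is largest (0.366990); scaling to 100 gives 5.3 : 35.7 : 89.6 : 100.0 : 41.8.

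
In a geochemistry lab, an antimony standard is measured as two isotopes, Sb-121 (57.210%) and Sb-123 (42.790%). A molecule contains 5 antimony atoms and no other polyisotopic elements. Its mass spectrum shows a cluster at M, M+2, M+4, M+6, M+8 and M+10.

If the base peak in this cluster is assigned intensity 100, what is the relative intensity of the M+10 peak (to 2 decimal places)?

4.18

(0.57210 + 0.42790)^5 gives M 0.0613, M+2 0.2292, M+4 0.3428, M+6 0.2564, M+8 0.0959, M+10 0.0143; the largest is M+4.
P(M+4) = C(5,2) × 0.57210^3 × 0.42790^2 = 10 × 0.18724742 × 0.18309841 = 0.342847 (base)
P(M+10) = C(5,5) × 0.57210^0 × 0.42790^5 = 1 × 1.0000 × 0.01434536 = 0.014345
Relative intensity = 0.014345 / 0.342847 × 100 = 4.18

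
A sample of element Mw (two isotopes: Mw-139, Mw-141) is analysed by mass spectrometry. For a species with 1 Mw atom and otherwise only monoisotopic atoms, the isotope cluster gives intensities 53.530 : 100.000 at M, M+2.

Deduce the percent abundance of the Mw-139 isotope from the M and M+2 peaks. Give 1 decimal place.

Write p for the Mw-139 fraction. I(M+2)/I(M) = [C(1,1)·p^0·(1−p)] / p^1 = 1·(1−p)/p = 100.000/53.530 = 1.8681
(1−p)/p = 1.8681/1 = 1.8681  ⇒  p = 1/(1 + 1.8681) = 0.3487
Mw-139: 34.9%, Mw-141: 65.1%.

34.9%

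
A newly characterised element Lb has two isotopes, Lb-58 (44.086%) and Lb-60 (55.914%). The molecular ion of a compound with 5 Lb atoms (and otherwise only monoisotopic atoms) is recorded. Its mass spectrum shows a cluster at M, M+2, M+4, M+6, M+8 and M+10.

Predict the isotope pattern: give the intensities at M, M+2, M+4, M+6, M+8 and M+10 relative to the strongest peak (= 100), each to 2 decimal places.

4.90 : 31.08 : 78.85 : 100.00 : 63.41 : 16.09

Each Lb atom is independently Lb-58 (p = 0.44086) or Lb-60 (q = 0.55914); the cluster is the binomial expansion (p + q)^5.
P(M) = 0.44086^5 = 0.016653
P(M+2) = 5 × 0.44086^4 × 0.55914^1 = 0.105607
P(M+4) = 10 × 0.44086^3 × 0.55914^2 = 0.267882
P(M+6) = 10 × 0.44086^2 × 0.55914^3 = 0.339753
P(M+8) = 5 × 0.44086^1 × 0.55914^4 = 0.215453
P(M+10) = 0.55914^5 = 0.054652
The M+6 peak is largest (0.339753); scaling to 100 gives 4.90 : 31.08 : 78.85 : 100.00 : 63.41 : 16.09.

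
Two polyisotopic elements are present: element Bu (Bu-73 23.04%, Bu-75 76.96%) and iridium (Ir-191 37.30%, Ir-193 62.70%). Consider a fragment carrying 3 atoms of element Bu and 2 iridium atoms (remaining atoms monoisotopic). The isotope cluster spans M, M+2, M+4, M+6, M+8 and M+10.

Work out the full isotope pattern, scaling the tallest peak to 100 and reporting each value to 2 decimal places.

Element Bu pattern (n=3): 0.01223059 : 0.12256071 : 0.40938681 : 0.45582189
Iridium pattern (n=2): 0.139129 : 0.467742 : 0.393129
Convolve the two distributions (both contribute in 2-u steps):
  M: 0.01223059×0.139129 = 0.001702
  M+2: 0.01223059×0.467742 + 0.12256071×0.139129 = 0.022773
  M+4: 0.01223059×0.393129 + 0.12256071×0.467742 + 0.40938681×0.139129 = 0.119093
  M+6: 0.12256071×0.393129 + 0.40938681×0.467742 + 0.45582189×0.139129 = 0.303088
  M+8: 0.40938681×0.393129 + 0.45582189×0.467742 = 0.374149
  M+10: 0.45582189×0.393129 = 0.179197
Scale to base peak (0.374149) = 100: 0.45 : 6.09 : 31.83 : 81.01 : 100.00 : 47.89

0.45 : 6.09 : 31.83 : 81.01 : 100.00 : 47.89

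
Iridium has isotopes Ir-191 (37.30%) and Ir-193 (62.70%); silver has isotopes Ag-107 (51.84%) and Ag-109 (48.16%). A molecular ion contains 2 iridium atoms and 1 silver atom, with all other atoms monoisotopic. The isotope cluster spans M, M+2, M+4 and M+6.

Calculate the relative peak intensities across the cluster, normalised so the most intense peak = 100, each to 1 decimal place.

Iridium pattern (n=2): 0.139129 : 0.467742 : 0.393129
Silver pattern (n=1): 0.5184 : 0.4816
Convolve the two distributions (both contribute in 2-u steps):
  M: 0.139129×0.5184 = 0.072124
  M+2: 0.139129×0.4816 + 0.467742×0.5184 = 0.309482
  M+4: 0.467742×0.4816 + 0.393129×0.5184 = 0.429063
  M+6: 0.393129×0.4816 = 0.189331
Scale to base peak (0.429063) = 100: 16.8 : 72.1 : 100.0 : 44.1

16.8 : 72.1 : 100.0 : 44.1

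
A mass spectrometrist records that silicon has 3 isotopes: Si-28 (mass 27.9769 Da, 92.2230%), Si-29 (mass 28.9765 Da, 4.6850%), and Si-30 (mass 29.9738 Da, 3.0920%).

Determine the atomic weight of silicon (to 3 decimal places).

28.085 Da

Ar = Σ fᵢ·mᵢ = 0.922230 × 27.9769 + 0.046850 × 28.9765 + 0.030920 × 29.9738
= 25.80114 + 1.35755 + 0.92679 = 28.08548 Da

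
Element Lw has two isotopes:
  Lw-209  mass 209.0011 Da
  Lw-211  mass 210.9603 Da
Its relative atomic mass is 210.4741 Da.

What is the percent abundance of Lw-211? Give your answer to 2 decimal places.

75.18%

With x = fraction of Lw-209 (so Lw-211 is 1 − x):
209.0011·x + 210.9603·(1 − x) = 210.4741
(209.0011 − 210.9603)·x = 210.4741 − 210.9603
x = -0.4862 / -1.9592 = 0.24816 → 24.82% Lw-209, 75.18% Lw-211.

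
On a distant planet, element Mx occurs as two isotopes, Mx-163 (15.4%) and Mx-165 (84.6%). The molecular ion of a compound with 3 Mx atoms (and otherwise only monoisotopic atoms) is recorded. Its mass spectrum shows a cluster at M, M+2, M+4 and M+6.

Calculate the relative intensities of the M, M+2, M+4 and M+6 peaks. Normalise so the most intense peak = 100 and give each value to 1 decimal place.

Each Mx atom is independently Mx-163 (p = 0.154) or Mx-165 (q = 0.846); the cluster is the binomial expansion (p + q)^3.
P(M) = 0.154^3 = 0.003652
P(M+2) = 3 × 0.154^2 × 0.846^1 = 0.060191
P(M+4) = 3 × 0.154^1 × 0.846^2 = 0.330661
P(M+6) = 0.846^3 = 0.605496
The M+6 peak is largest (0.605496); scaling to 100 gives 0.6 : 9.9 : 54.6 : 100.0.

0.6 : 9.9 : 54.6 : 100.0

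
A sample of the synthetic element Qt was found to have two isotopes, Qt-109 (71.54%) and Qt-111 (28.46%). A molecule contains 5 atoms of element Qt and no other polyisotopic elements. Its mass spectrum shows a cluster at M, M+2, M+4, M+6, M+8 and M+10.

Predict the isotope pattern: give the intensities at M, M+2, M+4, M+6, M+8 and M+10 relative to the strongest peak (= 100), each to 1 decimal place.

The 5 Qt atoms are independent, so intensities follow the terms of (0.7154 + 0.2846)^5.
P(M) = 0.7154^5 = 0.187389
P(M+2) = 5 × 0.7154^4 × 0.2846^1 = 0.372735
P(M+4) = 10 × 0.7154^3 × 0.2846^2 = 0.296563
P(M+6) = 10 × 0.7154^2 × 0.2846^3 = 0.117978
P(M+8) = 5 × 0.7154^1 × 0.2846^4 = 0.023467
P(M+10) = 0.2846^5 = 0.001867
The M+2 peak is largest (0.372735); scaling to 100 gives 50.3 : 100.0 : 79.6 : 31.7 : 6.3 : 0.5.

50.3 : 100.0 : 79.6 : 31.7 : 6.3 : 0.5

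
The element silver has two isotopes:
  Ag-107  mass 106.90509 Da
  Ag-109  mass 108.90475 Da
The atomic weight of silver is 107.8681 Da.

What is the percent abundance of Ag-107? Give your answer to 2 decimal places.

51.84%

With x = fraction of Ag-107 (so Ag-109 is 1 − x):
106.90509·x + 108.90475·(1 − x) = 107.8681
(106.90509 − 108.90475)·x = 107.8681 − 108.90475
x = -1.03665 / -1.99966 = 0.51841 → 51.84% Ag-107, 48.16% Ag-109.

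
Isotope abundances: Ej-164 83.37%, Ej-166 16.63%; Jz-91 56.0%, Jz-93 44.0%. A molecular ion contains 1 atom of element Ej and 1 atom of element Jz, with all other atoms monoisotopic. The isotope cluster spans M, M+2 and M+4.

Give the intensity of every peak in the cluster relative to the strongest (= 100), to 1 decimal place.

100.0 : 98.5 : 15.7

Element Ej pattern (n=1): 0.8337 : 0.1663
Element Jz pattern (n=1): 0.5600 : 0.4400
Convolve the two distributions (both contribute in 2-u steps):
  M: 0.8337×0.5600 = 0.466872
  M+2: 0.8337×0.4400 + 0.1663×0.5600 = 0.459956
  M+4: 0.1663×0.4400 = 0.073172
Scale to base peak (0.466872) = 100: 100.0 : 98.5 : 15.7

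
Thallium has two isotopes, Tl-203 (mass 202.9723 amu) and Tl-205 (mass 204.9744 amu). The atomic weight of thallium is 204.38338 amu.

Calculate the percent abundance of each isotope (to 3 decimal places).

Tl-203: 29.520%, Tl-205: 70.480%

Writing the weighted mean with unknown fraction x of Tl-203:
202.9723·x + 204.9744·(1 − x) = 204.38338
(202.9723 − 204.9744)·x = 204.38338 − 204.9744
x = -0.59102 / -2.0021 = 0.29520 → 29.520% Tl-203, 70.480% Tl-205.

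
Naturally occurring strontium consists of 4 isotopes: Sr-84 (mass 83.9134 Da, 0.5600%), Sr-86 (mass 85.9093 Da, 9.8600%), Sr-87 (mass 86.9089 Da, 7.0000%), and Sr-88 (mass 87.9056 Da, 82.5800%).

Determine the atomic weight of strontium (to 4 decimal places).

Weight each isotope mass by its fractional abundance: 0.005600 × 83.9134 + 0.098600 × 85.9093 + 0.070000 × 86.9089 + 0.825800 × 87.9056
= 0.46992 + 8.47066 + 6.08362 + 72.59244 = 87.61664 Da

87.6166 Da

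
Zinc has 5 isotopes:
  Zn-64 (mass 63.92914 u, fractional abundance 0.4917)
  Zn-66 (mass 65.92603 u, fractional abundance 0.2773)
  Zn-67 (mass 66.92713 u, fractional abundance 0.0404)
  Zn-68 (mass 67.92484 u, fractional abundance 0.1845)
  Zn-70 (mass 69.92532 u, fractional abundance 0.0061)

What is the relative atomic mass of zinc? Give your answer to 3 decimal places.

Average mass = Σ (abundance × isotope mass) = 0.4917 × 63.92914 + 0.2773 × 65.92603 + 0.0404 × 66.92713 + 0.1845 × 67.92484 + 0.0061 × 69.92532
= 31.433958 + 18.281288 + 2.703856 + 12.532133 + 0.426544 = 65.377779 u

65.378 u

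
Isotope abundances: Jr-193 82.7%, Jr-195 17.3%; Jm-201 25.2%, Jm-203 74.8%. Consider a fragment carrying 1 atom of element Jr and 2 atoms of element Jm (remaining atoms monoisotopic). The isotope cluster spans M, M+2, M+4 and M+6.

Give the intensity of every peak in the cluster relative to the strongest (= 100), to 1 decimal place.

9.9 : 61.1 : 100.0 : 18.3

Element Jr pattern (n=1): 0.8270 : 0.1730
Element Jm pattern (n=2): 0.063504 : 0.376992 : 0.559504
Convolve the two distributions (both contribute in 2-u steps):
  M: 0.8270×0.063504 = 0.052518
  M+2: 0.8270×0.376992 + 0.1730×0.063504 = 0.322759
  M+4: 0.8270×0.559504 + 0.1730×0.376992 = 0.527929
  M+6: 0.1730×0.559504 = 0.096794
Scale to base peak (0.527929) = 100: 9.9 : 61.1 : 100.0 : 18.3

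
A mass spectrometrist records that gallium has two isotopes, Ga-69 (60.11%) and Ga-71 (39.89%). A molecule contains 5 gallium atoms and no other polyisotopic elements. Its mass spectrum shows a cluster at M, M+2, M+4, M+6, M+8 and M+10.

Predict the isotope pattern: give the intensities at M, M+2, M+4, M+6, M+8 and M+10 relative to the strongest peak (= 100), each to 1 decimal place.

The 5 Ga atoms are independent, so intensities follow the terms of (0.6011 + 0.3989)^5.
P(M) = 0.6011^5 = 0.078475
P(M+2) = 5 × 0.6011^4 × 0.3989^1 = 0.260388
P(M+4) = 10 × 0.6011^3 × 0.3989^2 = 0.345596
P(M+6) = 10 × 0.6011^2 × 0.3989^3 = 0.229343
P(M+8) = 5 × 0.6011^1 × 0.3989^4 = 0.076098
P(M+10) = 0.3989^5 = 0.010100
The M+4 peak is largest (0.345596); scaling to 100 gives 22.7 : 75.3 : 100.0 : 66.4 : 22.0 : 2.9.

22.7 : 75.3 : 100.0 : 66.4 : 22.0 : 2.9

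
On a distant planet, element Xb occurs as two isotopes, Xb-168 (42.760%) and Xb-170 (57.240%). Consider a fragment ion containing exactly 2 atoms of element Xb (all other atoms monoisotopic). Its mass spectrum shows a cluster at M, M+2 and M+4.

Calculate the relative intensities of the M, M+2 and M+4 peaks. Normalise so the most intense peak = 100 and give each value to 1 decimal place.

The 2 Xb atoms are independent, so intensities follow the terms of (0.42760 + 0.57240)^2.
P(M) = 0.42760^2 = 0.182842
P(M+2) = 2 × 0.42760^1 × 0.57240^1 = 0.489516
P(M+4) = 0.57240^2 = 0.327642
The M+2 peak is largest (0.489516); scaling to 100 gives 37.4 : 100.0 : 66.9.

37.4 : 100.0 : 66.9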